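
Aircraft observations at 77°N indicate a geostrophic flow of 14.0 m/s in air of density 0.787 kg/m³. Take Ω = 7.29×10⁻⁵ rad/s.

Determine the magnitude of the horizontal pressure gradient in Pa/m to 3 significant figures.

1.57×10⁻³ Pa/m

Coriolis parameter at 77°N:
f = 2Ω sin φ = 2 × 7.29×10⁻⁵ × sin 77° = 1.42×10⁻⁴ s⁻¹
Geostrophic balance rearranged: |∂P/∂n| = f ρ V_g
|∂P/∂n| = 1.42×10⁻⁴ × 0.787 × 14.0 = 1.57×10⁻³ Pa/m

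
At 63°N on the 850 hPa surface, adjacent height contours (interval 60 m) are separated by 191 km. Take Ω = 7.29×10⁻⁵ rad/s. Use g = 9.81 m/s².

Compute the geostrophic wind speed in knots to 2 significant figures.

Coriolis parameter at 63°N:
f = 2Ω sin φ = 2 × 7.29×10⁻⁵ × sin 63° = 1.30×10⁻⁴ s⁻¹
Height gradient: |∂Z/∂n| = 60 m / 191000 m = 3.14×10⁻⁴
On a pressure surface, geostrophic balance gives V_g = (g/f)|∂Z/∂n|:
V_g = 9.81 × 3.14×10⁻⁴ / 1.30×10⁻⁴ = 23.7 m/s
Converting: 23.7 m/s × 1.944 = 46 knots

46 knots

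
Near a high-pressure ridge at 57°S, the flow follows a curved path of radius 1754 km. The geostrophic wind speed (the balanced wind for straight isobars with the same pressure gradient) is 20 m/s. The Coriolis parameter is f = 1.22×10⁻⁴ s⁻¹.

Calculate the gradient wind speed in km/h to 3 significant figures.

Around a high, pressure-gradient force acts outward with centrifugal, so Coriolis balances both:
fV = (1/ρ)|∂P/∂n| + V²/R  →  V² − fR·V + fR·V_g = 0
With fR = 1.22×10⁻⁴ × 1754×10³ m = 214 m/s:
V = [fR − √((fR)² − 4 fR V_g)]/2 = [214 − √(214² − 4×214×20)]/2 = 22.3 m/s
Supergeostrophic (V > V_g = 20 m/s), as expected around a high.
Converting: 22.3 m/s × 3.6 = 80.4 km/h

80.4 km/h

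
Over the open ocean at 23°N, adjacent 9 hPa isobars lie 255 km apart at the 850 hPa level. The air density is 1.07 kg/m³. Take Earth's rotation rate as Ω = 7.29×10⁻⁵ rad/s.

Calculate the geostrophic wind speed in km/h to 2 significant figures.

210 km/h

Coriolis parameter at 23°N:
f = 2Ω sin φ = 2 × 7.29×10⁻⁵ × sin 23° = 5.70×10⁻⁵ s⁻¹
Pressure gradient: |∂P/∂n| = 900 Pa / 255000 m = 3.53×10⁻³ Pa/m
Geostrophic balance (pressure-gradient force = Coriolis force):
V_g = (1/(fρ)) |∂P/∂n| = 3.53×10⁻³ / (5.70×10⁻⁵ × 1.07) = 57.9 m/s
Converting: 57.9 m/s × 3.6 = 210 km/h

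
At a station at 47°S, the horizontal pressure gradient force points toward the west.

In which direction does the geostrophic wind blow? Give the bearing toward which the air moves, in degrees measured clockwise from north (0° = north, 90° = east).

The pressure-gradient force points toward the west (bearing 270°).
Geostrophic balance: in the Southern Hemisphere the Coriolis force deflects motion to the left, so the geostrophic wind blows 90° to the left of the pressure-gradient force (low pressure on the right).
Rotating 270° by 90° counterclockwise gives 180° — the wind blows toward the south.

180°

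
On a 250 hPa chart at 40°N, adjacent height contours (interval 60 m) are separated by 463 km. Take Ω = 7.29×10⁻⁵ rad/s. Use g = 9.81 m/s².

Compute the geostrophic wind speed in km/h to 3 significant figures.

Coriolis parameter at 40°N:
f = 2Ω sin φ = 2 × 7.29×10⁻⁵ × sin 40° = 9.37×10⁻⁵ s⁻¹
Height gradient: |∂Z/∂n| = 60 m / 463000 m = 1.30×10⁻⁴
On a pressure surface, geostrophic balance gives V_g = (g/f)|∂Z/∂n|:
V_g = 9.81 × 1.30×10⁻⁴ / 9.37×10⁻⁵ = 13.6 m/s
Converting: 13.6 m/s × 3.6 = 48.8 km/h

48.8 km/h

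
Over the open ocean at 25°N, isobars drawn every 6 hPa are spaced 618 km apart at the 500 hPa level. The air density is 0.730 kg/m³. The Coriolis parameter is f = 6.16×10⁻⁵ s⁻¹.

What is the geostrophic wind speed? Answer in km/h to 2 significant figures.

Pressure gradient: |∂P/∂n| = 600 Pa / 618000 m = 9.71×10⁻⁴ Pa/m
Geostrophic balance (pressure-gradient force = Coriolis force):
V_g = (1/(fρ)) |∂P/∂n| = 9.71×10⁻⁴ / (6.16×10⁻⁵ × 0.730) = 21.6 m/s
Converting: 21.6 m/s × 3.6 = 78 km/h

78 km/h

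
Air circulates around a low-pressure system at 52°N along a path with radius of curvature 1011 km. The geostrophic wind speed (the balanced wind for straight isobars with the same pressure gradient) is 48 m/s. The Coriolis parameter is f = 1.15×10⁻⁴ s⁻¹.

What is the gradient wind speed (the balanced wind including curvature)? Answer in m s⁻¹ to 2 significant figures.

Around a low, centrifugal force acts outward with Coriolis, so pressure-gradient force balances both:
(1/ρ)|∂P/∂n| = fV + V²/R  →  V² + fR·V − fR·V_g = 0
With fR = 1.15×10⁻⁴ × 1011×10³ m = 116 m/s:
V = [−fR + √((fR)² + 4 fR V_g)]/2 = [−116 + √(116² + 4×116×48)]/2 = 36.5 m/s
Subgeostrophic (V < V_g = 48 m/s), as expected around a low.

37 m s⁻¹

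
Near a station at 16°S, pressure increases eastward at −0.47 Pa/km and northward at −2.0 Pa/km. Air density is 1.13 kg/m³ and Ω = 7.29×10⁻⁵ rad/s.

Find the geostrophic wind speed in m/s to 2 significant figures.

45 m/s

Coriolis parameter at 16°S:
f = 2Ω sin φ = 2 × 7.29×10⁻⁵ × sin 16° = 4.02×10⁻⁵ s⁻¹
In the Southern Hemisphere f is negative: f = −4.02×10⁻⁵ s⁻¹.
Component geostrophic relations (x east, y north):
u_g = −(1/(fρ)) ∂P/∂y,  v_g = (1/(fρ)) ∂P/∂x
u_g = −(−2.0×10⁻³)/(−4.02×10⁻⁵ × 1.13) = −44.0 m/s;  v_g = (−0.47×10⁻³)/(−4.02×10⁻⁵ × 1.13) = 10.3 m/s
|V_g| = √(u_g² + v_g²) = 45.2 m/s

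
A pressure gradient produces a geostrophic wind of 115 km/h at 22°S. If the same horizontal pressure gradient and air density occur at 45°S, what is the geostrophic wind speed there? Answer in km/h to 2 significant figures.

With the same pressure gradient and density, V_g ∝ 1/f ∝ 1/sin φ.
V₂ = V₁ · sin φ₁ / sin φ₂ = 115 × sin 22° / sin 45°
V₂ = 115 × 0.3746/0.7071 = 61 km/h

61 km/h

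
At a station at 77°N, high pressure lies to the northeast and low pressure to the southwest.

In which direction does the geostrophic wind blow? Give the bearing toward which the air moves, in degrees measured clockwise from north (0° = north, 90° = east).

315°

The pressure-gradient force points toward the southwest (bearing 225°).
Geostrophic balance: in the Northern Hemisphere the Coriolis force deflects motion to the right, so the geostrophic wind blows 90° to the right of the pressure-gradient force (low pressure on the left).
Rotating 225° by 90° clockwise gives 315° — the wind blows toward the northwest.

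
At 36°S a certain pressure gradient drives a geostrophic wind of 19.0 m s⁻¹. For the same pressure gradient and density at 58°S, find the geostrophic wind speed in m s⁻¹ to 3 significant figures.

13.2 m s⁻¹

With the same pressure gradient and density, V_g ∝ 1/f ∝ 1/sin φ.
V₂ = V₁ · sin φ₁ / sin φ₂ = 19.0 × sin 36° / sin 58°
V₂ = 19.0 × 0.5878/0.8480 = 13.2 m s⁻¹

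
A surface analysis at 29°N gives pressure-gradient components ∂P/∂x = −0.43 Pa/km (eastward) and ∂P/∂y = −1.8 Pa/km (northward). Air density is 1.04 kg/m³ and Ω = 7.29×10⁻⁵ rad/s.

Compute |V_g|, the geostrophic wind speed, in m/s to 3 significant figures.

Coriolis parameter at 29°N:
f = 2Ω sin φ = 2 × 7.29×10⁻⁵ × sin 29° = 7.07×10⁻⁵ s⁻¹
Component geostrophic relations (x east, y north):
u_g = −(1/(fρ)) ∂P/∂y,  v_g = (1/(fρ)) ∂P/∂x
u_g = −(−1.8×10⁻³)/(7.07×10⁻⁵ × 1.04) = 24.5 m/s;  v_g = (−0.43×10⁻³)/(7.07×10⁻⁵ × 1.04) = −5.85 m/s
|V_g| = √(u_g² + v_g²) = 25.2 m/s

25.2 m/s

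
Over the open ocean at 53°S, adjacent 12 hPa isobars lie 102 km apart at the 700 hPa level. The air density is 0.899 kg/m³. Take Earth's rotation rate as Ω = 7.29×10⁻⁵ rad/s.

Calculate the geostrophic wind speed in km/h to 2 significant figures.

400 km/h

Coriolis parameter at 53°S:
f = 2Ω sin φ = 2 × 7.29×10⁻⁵ × sin 53° = 1.16×10⁻⁴ s⁻¹
Pressure gradient: |∂P/∂n| = 1200 Pa / 102000 m = 1.18×10⁻² Pa/m
Geostrophic balance (pressure-gradient force = Coriolis force):
V_g = (1/(fρ)) |∂P/∂n| = 1.18×10⁻² / (1.16×10⁻⁴ × 0.899) = 112 m/s
Converting: 112 m/s × 3.6 = 400 km/h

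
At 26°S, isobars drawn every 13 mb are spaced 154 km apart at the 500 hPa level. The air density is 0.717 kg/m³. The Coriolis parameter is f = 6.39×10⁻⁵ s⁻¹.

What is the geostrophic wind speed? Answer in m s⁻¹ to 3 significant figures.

184 m s⁻¹

Pressure gradient: |∂P/∂n| = 1300 Pa / 154000 m = 8.44×10⁻³ Pa/m
Geostrophic balance (pressure-gradient force = Coriolis force):
V_g = (1/(fρ)) |∂P/∂n| = 8.44×10⁻³ / (6.39×10⁻⁵ × 0.717) = 184 m/s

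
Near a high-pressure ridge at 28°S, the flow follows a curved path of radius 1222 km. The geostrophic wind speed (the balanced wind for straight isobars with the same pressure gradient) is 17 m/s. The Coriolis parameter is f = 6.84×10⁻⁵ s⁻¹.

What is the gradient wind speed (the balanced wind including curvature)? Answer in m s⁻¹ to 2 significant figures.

Around a high, pressure-gradient force acts outward with centrifugal, so Coriolis balances both:
fV = (1/ρ)|∂P/∂n| + V²/R  →  V² − fR·V + fR·V_g = 0
With fR = 6.84×10⁻⁵ × 1222×10³ m = 83.6 m/s:
V = [fR − √((fR)² − 4 fR V_g)]/2 = [83.6 − √(83.6² − 4×83.6×17)]/2 = 23.7 m/s
Supergeostrophic (V > V_g = 17 m/s), as expected around a high.

24 m s⁻¹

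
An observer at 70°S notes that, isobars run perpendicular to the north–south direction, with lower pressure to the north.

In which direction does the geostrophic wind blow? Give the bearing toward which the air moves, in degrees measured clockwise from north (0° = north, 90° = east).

270°

The pressure-gradient force points toward the north (bearing 000°).
Geostrophic balance: in the Southern Hemisphere the Coriolis force deflects motion to the left, so the geostrophic wind blows 90° to the left of the pressure-gradient force (low pressure on the right).
Rotating 000° by 90° counterclockwise gives 270° — the wind blows toward the west.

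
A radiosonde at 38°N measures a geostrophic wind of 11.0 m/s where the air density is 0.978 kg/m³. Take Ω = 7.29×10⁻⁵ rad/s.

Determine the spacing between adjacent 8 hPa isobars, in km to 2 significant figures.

830 km

Coriolis parameter at 38°N:
f = 2Ω sin φ = 2 × 7.29×10⁻⁵ × sin 38° = 8.98×10⁻⁵ s⁻¹
Geostrophic balance rearranged: |∂P/∂n| = f ρ V_g
|∂P/∂n| = 8.98×10⁻⁵ × 0.978 × 11.0 = 9.66×10⁻⁴ Pa/m
Isobar spacing: Δn = ΔP/|∂P/∂n| = 800 Pa / 9.66×10⁻⁴ Pa/m = 828436 m ≈ 830 km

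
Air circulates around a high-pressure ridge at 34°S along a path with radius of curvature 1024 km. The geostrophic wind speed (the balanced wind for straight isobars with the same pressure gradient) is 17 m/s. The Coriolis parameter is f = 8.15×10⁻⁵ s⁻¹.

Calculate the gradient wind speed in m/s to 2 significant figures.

24 m/s

Around a high, pressure-gradient force acts outward with centrifugal, so Coriolis balances both:
fV = (1/ρ)|∂P/∂n| + V²/R  →  V² − fR·V + fR·V_g = 0
With fR = 8.15×10⁻⁵ × 1024×10³ m = 83.5 m/s:
V = [fR − √((fR)² − 4 fR V_g)]/2 = [83.5 − √(83.5² − 4×83.5×17)]/2 = 23.8 m/s
Supergeostrophic (V > V_g = 17 m/s), as expected around a high.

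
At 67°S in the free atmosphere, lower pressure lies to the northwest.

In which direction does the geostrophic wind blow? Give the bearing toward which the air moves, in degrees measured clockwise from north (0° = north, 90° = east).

The pressure-gradient force points toward the northwest (bearing 315°).
Geostrophic balance: in the Southern Hemisphere the Coriolis force deflects motion to the left, so the geostrophic wind blows 90° to the left of the pressure-gradient force (low pressure on the right).
Rotating 315° by 90° counterclockwise gives 225° — the wind blows toward the southwest.

225°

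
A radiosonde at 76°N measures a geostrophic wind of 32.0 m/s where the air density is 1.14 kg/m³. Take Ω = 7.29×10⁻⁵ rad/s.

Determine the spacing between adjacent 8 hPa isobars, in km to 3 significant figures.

Coriolis parameter at 76°N:
f = 2Ω sin φ = 2 × 7.29×10⁻⁵ × sin 76° = 1.41×10⁻⁴ s⁻¹
Geostrophic balance rearranged: |∂P/∂n| = f ρ V_g
|∂P/∂n| = 1.41×10⁻⁴ × 1.14 × 32.0 = 5.16×10⁻³ Pa/m
Isobar spacing: Δn = ΔP/|∂P/∂n| = 800 Pa / 5.16×10⁻³ Pa/m = 155015 m ≈ 155 km

155 km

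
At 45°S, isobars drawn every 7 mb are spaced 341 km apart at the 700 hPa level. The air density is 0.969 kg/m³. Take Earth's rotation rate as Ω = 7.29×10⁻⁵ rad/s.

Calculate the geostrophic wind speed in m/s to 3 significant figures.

Coriolis parameter at 45°S:
f = 2Ω sin φ = 2 × 7.29×10⁻⁵ × sin 45° = 1.03×10⁻⁴ s⁻¹
Pressure gradient: |∂P/∂n| = 700 Pa / 341000 m = 2.05×10⁻³ Pa/m
Geostrophic balance (pressure-gradient force = Coriolis force):
V_g = (1/(fρ)) |∂P/∂n| = 2.05×10⁻³ / (1.03×10⁻⁴ × 0.969) = 20.5 m/s

20.5 m/s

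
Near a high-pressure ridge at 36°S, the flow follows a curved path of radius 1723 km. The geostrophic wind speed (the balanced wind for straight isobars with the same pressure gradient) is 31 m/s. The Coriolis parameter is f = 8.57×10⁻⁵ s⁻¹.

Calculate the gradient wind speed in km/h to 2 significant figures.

160 km/h

Around a high, pressure-gradient force acts outward with centrifugal, so Coriolis balances both:
fV = (1/ρ)|∂P/∂n| + V²/R  →  V² − fR·V + fR·V_g = 0
With fR = 8.57×10⁻⁵ × 1723×10³ m = 148 m/s:
V = [fR − √((fR)² − 4 fR V_g)]/2 = [148 − √(148² − 4×148×31)]/2 = 44.3 m/s
Supergeostrophic (V > V_g = 31 m/s), as expected around a high.
Converting: 44.3 m/s × 3.6 = 160 km/h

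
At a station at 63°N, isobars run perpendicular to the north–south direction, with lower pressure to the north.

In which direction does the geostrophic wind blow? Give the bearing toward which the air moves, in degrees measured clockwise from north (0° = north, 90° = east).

090°

The pressure-gradient force points toward the north (bearing 000°).
Geostrophic balance: in the Northern Hemisphere the Coriolis force deflects motion to the right, so the geostrophic wind blows 90° to the right of the pressure-gradient force (low pressure on the left).
Rotating 000° by 90° clockwise gives 090° — the wind blows toward the east.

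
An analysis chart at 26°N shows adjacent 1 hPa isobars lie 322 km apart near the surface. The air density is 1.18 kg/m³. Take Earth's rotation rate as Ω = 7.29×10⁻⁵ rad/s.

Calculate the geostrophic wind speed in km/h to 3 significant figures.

14.8 km/h

Coriolis parameter at 26°N:
f = 2Ω sin φ = 2 × 7.29×10⁻⁵ × sin 26° = 6.39×10⁻⁵ s⁻¹
Pressure gradient: |∂P/∂n| = 100 Pa / 322000 m = 3.11×10⁻⁴ Pa/m
Geostrophic balance (pressure-gradient force = Coriolis force):
V_g = (1/(fρ)) |∂P/∂n| = 3.11×10⁻⁴ / (6.39×10⁻⁵ × 1.18) = 4.12 m/s
Converting: 4.12 m/s × 3.6 = 14.8 km/h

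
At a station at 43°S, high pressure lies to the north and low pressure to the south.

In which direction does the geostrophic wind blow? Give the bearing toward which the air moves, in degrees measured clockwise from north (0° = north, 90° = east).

090°

The pressure-gradient force points toward the south (bearing 180°).
Geostrophic balance: in the Southern Hemisphere the Coriolis force deflects motion to the left, so the geostrophic wind blows 90° to the left of the pressure-gradient force (low pressure on the right).
Rotating 180° by 90° counterclockwise gives 090° — the wind blows toward the east.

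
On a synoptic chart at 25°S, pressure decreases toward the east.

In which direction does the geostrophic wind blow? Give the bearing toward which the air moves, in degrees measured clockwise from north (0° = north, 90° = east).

The pressure-gradient force points toward the east (bearing 090°).
Geostrophic balance: in the Southern Hemisphere the Coriolis force deflects motion to the left, so the geostrophic wind blows 90° to the left of the pressure-gradient force (low pressure on the right).
Rotating 090° by 90° counterclockwise gives 000° — the wind blows toward the north.

000°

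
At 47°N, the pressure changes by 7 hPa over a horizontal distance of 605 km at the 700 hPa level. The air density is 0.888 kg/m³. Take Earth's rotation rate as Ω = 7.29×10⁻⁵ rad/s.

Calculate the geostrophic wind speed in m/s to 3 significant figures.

Coriolis parameter at 47°N:
f = 2Ω sin φ = 2 × 7.29×10⁻⁵ × sin 47° = 1.07×10⁻⁴ s⁻¹
Pressure gradient: |∂P/∂n| = 700 Pa / 605000 m = 1.16×10⁻³ Pa/m
Geostrophic balance (pressure-gradient force = Coriolis force):
V_g = (1/(fρ)) |∂P/∂n| = 1.16×10⁻³ / (1.07×10⁻⁴ × 0.888) = 12.2 m/s

12.2 m/s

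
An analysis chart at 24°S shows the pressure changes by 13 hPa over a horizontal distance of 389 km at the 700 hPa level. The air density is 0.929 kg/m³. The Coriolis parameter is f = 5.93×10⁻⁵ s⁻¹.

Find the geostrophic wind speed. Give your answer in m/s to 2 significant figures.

Pressure gradient: |∂P/∂n| = 1300 Pa / 389000 m = 3.34×10⁻³ Pa/m
Geostrophic balance (pressure-gradient force = Coriolis force):
V_g = (1/(fρ)) |∂P/∂n| = 3.34×10⁻³ / (5.93×10⁻⁵ × 0.929) = 60.7 m/s

61 m/s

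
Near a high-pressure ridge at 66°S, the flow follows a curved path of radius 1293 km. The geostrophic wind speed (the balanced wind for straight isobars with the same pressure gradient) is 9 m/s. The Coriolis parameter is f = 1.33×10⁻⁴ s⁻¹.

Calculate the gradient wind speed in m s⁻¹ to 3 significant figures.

Around a high, pressure-gradient force acts outward with centrifugal, so Coriolis balances both:
fV = (1/ρ)|∂P/∂n| + V²/R  →  V² − fR·V + fR·V_g = 0
With fR = 1.33×10⁻⁴ × 1293×10³ m = 172 m/s:
V = [fR − √((fR)² − 4 fR V_g)]/2 = [172 − √(172² − 4×172×9)]/2 = 9.53 m/s
Supergeostrophic (V > V_g = 9 m/s), as expected around a high.

9.53 m s⁻¹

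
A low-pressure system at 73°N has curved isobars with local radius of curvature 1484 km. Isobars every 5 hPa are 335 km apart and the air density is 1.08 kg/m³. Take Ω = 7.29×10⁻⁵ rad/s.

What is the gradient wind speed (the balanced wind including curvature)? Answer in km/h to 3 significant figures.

Coriolis parameter at 73°N:
f = 2Ω sin φ = 2 × 7.29×10⁻⁵ × sin 73° = 1.39×10⁻⁴ s⁻¹
Pressure gradient: |∂P/∂n| = 500 Pa / 335000 m = 1.49×10⁻³ Pa/m
Geostrophic speed: V_g = |∂P/∂n|/(fρ) = 1.49×10⁻³/(1.39×10⁻⁴ × 1.08) = 9.91 m/s
Around a low, centrifugal force acts outward with Coriolis, so pressure-gradient force balances both:
(1/ρ)|∂P/∂n| = fV + V²/R  →  V² + fR·V − fR·V_g = 0
With fR = 1.39×10⁻⁴ × 1484×10³ m = 207 m/s:
V = [−fR + √((fR)² + 4 fR V_g)]/2 = [−207 + √(207² + 4×207×9.91)]/2 = 9.48 m/s
Subgeostrophic (V < V_g = 9.91 m/s), as expected around a low.
Converting: 9.48 m/s × 3.6 = 34.1 km/h

34.1 km/h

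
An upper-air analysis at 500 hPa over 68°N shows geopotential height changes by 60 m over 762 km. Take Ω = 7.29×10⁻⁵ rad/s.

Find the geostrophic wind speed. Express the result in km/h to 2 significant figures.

21 km/h

Coriolis parameter at 68°N:
f = 2Ω sin φ = 2 × 7.29×10⁻⁵ × sin 68° = 1.35×10⁻⁴ s⁻¹
Height gradient: |∂Z/∂n| = 60 m / 762000 m = 7.87×10⁻⁵
On a pressure surface, geostrophic balance gives V_g = (g/f)|∂Z/∂n|:
V_g = 9.81 × 7.87×10⁻⁵ / 1.35×10⁻⁴ = 5.71 m/s
Converting: 5.71 m/s × 3.6 = 21 km/h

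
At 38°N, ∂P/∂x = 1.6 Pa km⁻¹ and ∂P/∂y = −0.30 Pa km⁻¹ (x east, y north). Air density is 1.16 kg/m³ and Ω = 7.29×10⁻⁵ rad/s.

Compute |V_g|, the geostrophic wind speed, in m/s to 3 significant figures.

15.6 m/s

Coriolis parameter at 38°N:
f = 2Ω sin φ = 2 × 7.29×10⁻⁵ × sin 38° = 8.98×10⁻⁵ s⁻¹
Component geostrophic relations (x east, y north):
u_g = −(1/(fρ)) ∂P/∂y,  v_g = (1/(fρ)) ∂P/∂x
u_g = −(−0.30×10⁻³)/(8.98×10⁻⁵ × 1.16) = 2.88 m/s;  v_g = (1.6×10⁻³)/(8.98×10⁻⁵ × 1.16) = 15.4 m/s
|V_g| = √(u_g² + v_g²) = 15.6 m/s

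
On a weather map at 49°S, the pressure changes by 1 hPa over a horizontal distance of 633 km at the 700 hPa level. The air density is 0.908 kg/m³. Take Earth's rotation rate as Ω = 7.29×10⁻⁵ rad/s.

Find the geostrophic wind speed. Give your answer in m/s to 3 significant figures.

1.58 m/s

Coriolis parameter at 49°S:
f = 2Ω sin φ = 2 × 7.29×10⁻⁵ × sin 49° = 1.10×10⁻⁴ s⁻¹
Pressure gradient: |∂P/∂n| = 100 Pa / 633000 m = 1.58×10⁻⁴ Pa/m
Geostrophic balance (pressure-gradient force = Coriolis force):
V_g = (1/(fρ)) |∂P/∂n| = 1.58×10⁻⁴ / (1.10×10⁻⁴ × 0.908) = 1.58 m/s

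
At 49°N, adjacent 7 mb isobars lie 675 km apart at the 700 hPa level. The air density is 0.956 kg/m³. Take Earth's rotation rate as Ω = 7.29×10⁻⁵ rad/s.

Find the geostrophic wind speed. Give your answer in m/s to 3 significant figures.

9.86 m/s

Coriolis parameter at 49°N:
f = 2Ω sin φ = 2 × 7.29×10⁻⁵ × sin 49° = 1.10×10⁻⁴ s⁻¹
Pressure gradient: |∂P/∂n| = 700 Pa / 675000 m = 1.04×10⁻³ Pa/m
Geostrophic balance (pressure-gradient force = Coriolis force):
V_g = (1/(fρ)) |∂P/∂n| = 1.04×10⁻³ / (1.10×10⁻⁴ × 0.956) = 9.86 m/s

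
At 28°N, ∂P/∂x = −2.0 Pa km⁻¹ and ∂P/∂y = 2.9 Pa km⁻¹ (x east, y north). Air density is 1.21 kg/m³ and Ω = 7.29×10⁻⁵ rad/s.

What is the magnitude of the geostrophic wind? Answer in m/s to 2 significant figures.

Coriolis parameter at 28°N:
f = 2Ω sin φ = 2 × 7.29×10⁻⁵ × sin 28° = 6.84×10⁻⁵ s⁻¹
Component geostrophic relations (x east, y north):
u_g = −(1/(fρ)) ∂P/∂y,  v_g = (1/(fρ)) ∂P/∂x
u_g = −(2.9×10⁻³)/(6.84×10⁻⁵ × 1.21) = −35.0 m/s;  v_g = (−2.0×10⁻³)/(6.84×10⁻⁵ × 1.21) = −24.1 m/s
|V_g| = √(u_g² + v_g²) = 42.5 m/s

43 m/s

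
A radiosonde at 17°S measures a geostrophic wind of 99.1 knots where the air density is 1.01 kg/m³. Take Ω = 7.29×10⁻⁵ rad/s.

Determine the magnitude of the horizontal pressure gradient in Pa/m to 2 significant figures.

Coriolis parameter at 17°S:
f = 2Ω sin φ = 2 × 7.29×10⁻⁵ × sin 17° = 4.26×10⁻⁵ s⁻¹
Wind speed in SI: 99.1 knots = 51.0 m/s
Geostrophic balance rearranged: |∂P/∂n| = f ρ V_g
|∂P/∂n| = 4.26×10⁻⁵ × 1.01 × 51.0 = 2.19×10⁻³ Pa/m

2.2×10⁻³ Pa/m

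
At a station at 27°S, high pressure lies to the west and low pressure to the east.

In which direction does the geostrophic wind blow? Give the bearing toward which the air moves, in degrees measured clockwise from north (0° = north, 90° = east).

000°

The pressure-gradient force points toward the east (bearing 090°).
Geostrophic balance: in the Southern Hemisphere the Coriolis force deflects motion to the left, so the geostrophic wind blows 90° to the left of the pressure-gradient force (low pressure on the right).
Rotating 090° by 90° counterclockwise gives 000° — the wind blows toward the north.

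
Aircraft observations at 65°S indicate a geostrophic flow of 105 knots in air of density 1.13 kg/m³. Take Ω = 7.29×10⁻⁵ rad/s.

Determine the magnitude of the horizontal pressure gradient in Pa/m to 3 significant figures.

Coriolis parameter at 65°S:
f = 2Ω sin φ = 2 × 7.29×10⁻⁵ × sin 65° = 1.32×10⁻⁴ s⁻¹
Wind speed in SI: 105 knots = 54.0 m/s
Geostrophic balance rearranged: |∂P/∂n| = f ρ V_g
|∂P/∂n| = 1.32×10⁻⁴ × 1.13 × 54.0 = 8.07×10⁻³ Pa/m

8.07×10⁻³ Pa/m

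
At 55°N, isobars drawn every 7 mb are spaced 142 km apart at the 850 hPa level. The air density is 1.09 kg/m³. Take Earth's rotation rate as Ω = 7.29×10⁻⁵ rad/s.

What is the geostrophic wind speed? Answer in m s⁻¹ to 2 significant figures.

Coriolis parameter at 55°N:
f = 2Ω sin φ = 2 × 7.29×10⁻⁵ × sin 55° = 1.19×10⁻⁴ s⁻¹
Pressure gradient: |∂P/∂n| = 700 Pa / 142000 m = 4.93×10⁻³ Pa/m
Geostrophic balance (pressure-gradient force = Coriolis force):
V_g = (1/(fρ)) |∂P/∂n| = 4.93×10⁻³ / (1.19×10⁻⁴ × 1.09) = 37.9 m/s

38 m s⁻¹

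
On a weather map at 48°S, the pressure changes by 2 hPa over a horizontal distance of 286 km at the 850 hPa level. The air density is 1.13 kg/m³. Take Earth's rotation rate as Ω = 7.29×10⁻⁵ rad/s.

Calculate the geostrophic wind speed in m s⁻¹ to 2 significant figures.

5.7 m s⁻¹

Coriolis parameter at 48°S:
f = 2Ω sin φ = 2 × 7.29×10⁻⁵ × sin 48° = 1.08×10⁻⁴ s⁻¹
Pressure gradient: |∂P/∂n| = 200 Pa / 286000 m = 6.99×10⁻⁴ Pa/m
Geostrophic balance (pressure-gradient force = Coriolis force):
V_g = (1/(fρ)) |∂P/∂n| = 6.99×10⁻⁴ / (1.08×10⁻⁴ × 1.13) = 5.71 m/s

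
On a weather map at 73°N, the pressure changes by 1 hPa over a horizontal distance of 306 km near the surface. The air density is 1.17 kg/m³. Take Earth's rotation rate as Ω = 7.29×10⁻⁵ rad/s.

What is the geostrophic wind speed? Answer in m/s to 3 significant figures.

2.00 m/s

Coriolis parameter at 73°N:
f = 2Ω sin φ = 2 × 7.29×10⁻⁵ × sin 73° = 1.39×10⁻⁴ s⁻¹
Pressure gradient: |∂P/∂n| = 100 Pa / 306000 m = 3.27×10⁻⁴ Pa/m
Geostrophic balance (pressure-gradient force = Coriolis force):
V_g = (1/(fρ)) |∂P/∂n| = 3.27×10⁻⁴ / (1.39×10⁻⁴ × 1.17) = 2.00 m/s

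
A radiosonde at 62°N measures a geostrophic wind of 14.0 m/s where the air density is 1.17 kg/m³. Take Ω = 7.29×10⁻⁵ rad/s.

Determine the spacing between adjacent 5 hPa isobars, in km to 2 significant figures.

Coriolis parameter at 62°N:
f = 2Ω sin φ = 2 × 7.29×10⁻⁵ × sin 62° = 1.29×10⁻⁴ s⁻¹
Geostrophic balance rearranged: |∂P/∂n| = f ρ V_g
|∂P/∂n| = 1.29×10⁻⁴ × 1.17 × 14.0 = 2.11×10⁻³ Pa/m
Isobar spacing: Δn = ΔP/|∂P/∂n| = 500 Pa / 2.11×10⁻³ Pa/m = 237118 m ≈ 240 km

240 km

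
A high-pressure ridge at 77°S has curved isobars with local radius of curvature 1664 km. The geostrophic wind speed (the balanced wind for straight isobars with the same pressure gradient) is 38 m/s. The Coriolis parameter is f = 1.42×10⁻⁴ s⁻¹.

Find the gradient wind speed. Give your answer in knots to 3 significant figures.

92.5 knots

Around a high, pressure-gradient force acts outward with centrifugal, so Coriolis balances both:
fV = (1/ρ)|∂P/∂n| + V²/R  →  V² − fR·V + fR·V_g = 0
With fR = 1.42×10⁻⁴ × 1664×10³ m = 236 m/s:
V = [fR − √((fR)² − 4 fR V_g)]/2 = [236 − √(236² − 4×236×38)]/2 = 47.6 m/s
Supergeostrophic (V > V_g = 38 m/s), as expected around a high.
Converting: 47.6 m/s × 1.944 = 92.5 knots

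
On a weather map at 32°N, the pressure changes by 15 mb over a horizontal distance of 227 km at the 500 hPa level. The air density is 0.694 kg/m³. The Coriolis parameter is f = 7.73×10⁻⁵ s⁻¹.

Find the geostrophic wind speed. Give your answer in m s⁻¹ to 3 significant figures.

Pressure gradient: |∂P/∂n| = 1500 Pa / 227000 m = 6.61×10⁻³ Pa/m
Geostrophic balance (pressure-gradient force = Coriolis force):
V_g = (1/(fρ)) |∂P/∂n| = 6.61×10⁻³ / (7.73×10⁻⁵ × 0.694) = 123 m/s

123 m s⁻¹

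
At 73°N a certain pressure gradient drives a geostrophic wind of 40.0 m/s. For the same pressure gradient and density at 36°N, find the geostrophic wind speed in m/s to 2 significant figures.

With the same pressure gradient and density, V_g ∝ 1/f ∝ 1/sin φ.
V₂ = V₁ · sin φ₁ / sin φ₂ = 40.0 × sin 73° / sin 36°
V₂ = 40.0 × 0.9563/0.5878 = 65 m/s

65 m/s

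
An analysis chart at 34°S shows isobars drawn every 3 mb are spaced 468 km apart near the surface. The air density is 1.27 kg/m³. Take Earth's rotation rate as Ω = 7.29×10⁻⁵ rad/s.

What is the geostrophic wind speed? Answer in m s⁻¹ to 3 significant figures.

6.19 m s⁻¹

Coriolis parameter at 34°S:
f = 2Ω sin φ = 2 × 7.29×10⁻⁵ × sin 34° = 8.15×10⁻⁵ s⁻¹
Pressure gradient: |∂P/∂n| = 300 Pa / 468000 m = 6.41×10⁻⁴ Pa/m
Geostrophic balance (pressure-gradient force = Coriolis force):
V_g = (1/(fρ)) |∂P/∂n| = 6.41×10⁻⁴ / (8.15×10⁻⁵ × 1.27) = 6.19 m/s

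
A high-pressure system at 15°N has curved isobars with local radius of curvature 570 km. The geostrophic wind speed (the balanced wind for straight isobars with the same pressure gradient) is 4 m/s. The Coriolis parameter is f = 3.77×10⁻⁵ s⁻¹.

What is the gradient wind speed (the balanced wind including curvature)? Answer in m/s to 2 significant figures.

Around a high, pressure-gradient force acts outward with centrifugal, so Coriolis balances both:
fV = (1/ρ)|∂P/∂n| + V²/R  →  V² − fR·V + fR·V_g = 0
With fR = 3.77×10⁻⁵ × 570×10³ m = 21.5 m/s:
V = [fR − √((fR)² − 4 fR V_g)]/2 = [21.5 − √(21.5² − 4×21.5×4)]/2 = 5.31 m/s
Supergeostrophic (V > V_g = 4 m/s), as expected around a high.

5.3 m/s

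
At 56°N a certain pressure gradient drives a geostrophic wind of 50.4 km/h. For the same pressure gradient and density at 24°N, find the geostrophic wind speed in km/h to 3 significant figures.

103 km/h

With the same pressure gradient and density, V_g ∝ 1/f ∝ 1/sin φ.
V₂ = V₁ · sin φ₁ / sin φ₂ = 50.4 × sin 56° / sin 24°
V₂ = 50.4 × 0.8290/0.4067 = 103 km/h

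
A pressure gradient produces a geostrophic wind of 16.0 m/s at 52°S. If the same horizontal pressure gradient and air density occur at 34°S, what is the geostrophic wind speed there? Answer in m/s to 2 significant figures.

23 m/s

With the same pressure gradient and density, V_g ∝ 1/f ∝ 1/sin φ.
V₂ = V₁ · sin φ₁ / sin φ₂ = 16.0 × sin 52° / sin 34°
V₂ = 16.0 × 0.7880/0.5592 = 23 m/s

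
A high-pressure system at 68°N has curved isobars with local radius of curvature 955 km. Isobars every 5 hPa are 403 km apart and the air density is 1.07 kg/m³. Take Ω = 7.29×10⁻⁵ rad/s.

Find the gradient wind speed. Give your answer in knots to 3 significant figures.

18.0 knots

Coriolis parameter at 68°N:
f = 2Ω sin φ = 2 × 7.29×10⁻⁵ × sin 68° = 1.35×10⁻⁴ s⁻¹
Pressure gradient: |∂P/∂n| = 500 Pa / 403000 m = 1.24×10⁻³ Pa/m
Geostrophic speed: V_g = |∂P/∂n|/(fρ) = 1.24×10⁻³/(1.35×10⁻⁴ × 1.07) = 8.58 m/s
Around a high, pressure-gradient force acts outward with centrifugal, so Coriolis balances both:
fV = (1/ρ)|∂P/∂n| + V²/R  →  V² − fR·V + fR·V_g = 0
With fR = 1.35×10⁻⁴ × 955×10³ m = 129 m/s:
V = [fR − √((fR)² − 4 fR V_g)]/2 = [129 − √(129² − 4×129×8.58)]/2 = 9.24 m/s
Supergeostrophic (V > V_g = 8.58 m/s), as expected around a high.
Converting: 9.24 m/s × 1.944 = 18.0 knots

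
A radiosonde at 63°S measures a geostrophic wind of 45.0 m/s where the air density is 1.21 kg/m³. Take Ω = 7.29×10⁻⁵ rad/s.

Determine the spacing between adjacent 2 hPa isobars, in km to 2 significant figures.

Coriolis parameter at 63°S:
f = 2Ω sin φ = 2 × 7.29×10⁻⁵ × sin 63° = 1.30×10⁻⁴ s⁻¹
Geostrophic balance rearranged: |∂P/∂n| = f ρ V_g
|∂P/∂n| = 1.30×10⁻⁴ × 1.21 × 45.0 = 7.07×10⁻³ Pa/m
Isobar spacing: Δn = ΔP/|∂P/∂n| = 200 Pa / 7.07×10⁻³ Pa/m = 28274 m ≈ 28 km

28 km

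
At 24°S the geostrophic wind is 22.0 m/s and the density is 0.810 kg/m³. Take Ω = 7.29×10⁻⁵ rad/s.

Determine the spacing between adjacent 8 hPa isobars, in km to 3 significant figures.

757 km

Coriolis parameter at 24°S:
f = 2Ω sin φ = 2 × 7.29×10⁻⁵ × sin 24° = 5.93×10⁻⁵ s⁻¹
Geostrophic balance rearranged: |∂P/∂n| = f ρ V_g
|∂P/∂n| = 5.93×10⁻⁵ × 0.810 × 22.0 = 1.06×10⁻³ Pa/m
Isobar spacing: Δn = ΔP/|∂P/∂n| = 800 Pa / 1.06×10⁻³ Pa/m = 757027 m ≈ 757 km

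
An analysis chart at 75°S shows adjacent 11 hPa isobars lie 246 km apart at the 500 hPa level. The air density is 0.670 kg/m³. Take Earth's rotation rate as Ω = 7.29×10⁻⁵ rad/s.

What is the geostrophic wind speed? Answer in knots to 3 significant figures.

Coriolis parameter at 75°S:
f = 2Ω sin φ = 2 × 7.29×10⁻⁵ × sin 75° = 1.41×10⁻⁴ s⁻¹
Pressure gradient: |∂P/∂n| = 1100 Pa / 246000 m = 4.47×10⁻³ Pa/m
Geostrophic balance (pressure-gradient force = Coriolis force):
V_g = (1/(fρ)) |∂P/∂n| = 4.47×10⁻³ / (1.41×10⁻⁴ × 0.670) = 47.4 m/s
Converting: 47.4 m/s × 1.944 = 92.1 knots

92.1 knots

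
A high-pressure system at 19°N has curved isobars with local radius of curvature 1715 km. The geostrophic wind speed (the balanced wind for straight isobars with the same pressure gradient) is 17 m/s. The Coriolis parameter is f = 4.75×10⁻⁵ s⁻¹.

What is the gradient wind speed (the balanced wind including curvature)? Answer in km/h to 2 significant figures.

87 km/h

Around a high, pressure-gradient force acts outward with centrifugal, so Coriolis balances both:
fV = (1/ρ)|∂P/∂n| + V²/R  →  V² − fR·V + fR·V_g = 0
With fR = 4.75×10⁻⁵ × 1715×10³ m = 81.5 m/s:
V = [fR − √((fR)² − 4 fR V_g)]/2 = [81.5 − √(81.5² − 4×81.5×17)]/2 = 24.2 m/s
Supergeostrophic (V > V_g = 17 m/s), as expected around a high.
Converting: 24.2 m/s × 3.6 = 87 km/h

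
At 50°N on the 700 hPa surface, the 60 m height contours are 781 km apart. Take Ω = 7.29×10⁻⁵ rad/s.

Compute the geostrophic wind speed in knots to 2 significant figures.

13 knots

Coriolis parameter at 50°N:
f = 2Ω sin φ = 2 × 7.29×10⁻⁵ × sin 50° = 1.12×10⁻⁴ s⁻¹
Height gradient: |∂Z/∂n| = 60 m / 781000 m = 7.68×10⁻⁵
On a pressure surface, geostrophic balance gives V_g = (g/f)|∂Z/∂n|:
V_g = 9.81 × 7.68×10⁻⁵ / 1.12×10⁻⁴ = 6.75 m/s
Converting: 6.75 m/s × 1.944 = 13 knots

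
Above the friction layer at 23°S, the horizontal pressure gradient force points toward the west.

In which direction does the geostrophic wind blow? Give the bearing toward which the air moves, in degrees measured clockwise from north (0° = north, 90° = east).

180°

The pressure-gradient force points toward the west (bearing 270°).
Geostrophic balance: in the Southern Hemisphere the Coriolis force deflects motion to the left, so the geostrophic wind blows 90° to the left of the pressure-gradient force (low pressure on the right).
Rotating 270° by 90° counterclockwise gives 180° — the wind blows toward the south.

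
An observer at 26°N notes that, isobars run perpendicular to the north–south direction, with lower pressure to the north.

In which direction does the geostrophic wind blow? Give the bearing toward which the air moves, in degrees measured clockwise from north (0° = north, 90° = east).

090°

The pressure-gradient force points toward the north (bearing 000°).
Geostrophic balance: in the Northern Hemisphere the Coriolis force deflects motion to the right, so the geostrophic wind blows 90° to the right of the pressure-gradient force (low pressure on the left).
Rotating 000° by 90° clockwise gives 090° — the wind blows toward the east.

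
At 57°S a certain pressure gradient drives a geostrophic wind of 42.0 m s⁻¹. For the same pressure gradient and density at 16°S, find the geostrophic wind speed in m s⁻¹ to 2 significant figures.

With the same pressure gradient and density, V_g ∝ 1/f ∝ 1/sin φ.
V₂ = V₁ · sin φ₁ / sin φ₂ = 42.0 × sin 57° / sin 16°
V₂ = 42.0 × 0.8387/0.2756 = 130 m s⁻¹

130 m s⁻¹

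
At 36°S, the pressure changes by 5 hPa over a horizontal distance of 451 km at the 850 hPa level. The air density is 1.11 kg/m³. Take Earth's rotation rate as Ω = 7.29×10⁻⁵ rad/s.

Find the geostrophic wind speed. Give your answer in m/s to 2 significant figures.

Coriolis parameter at 36°S:
f = 2Ω sin φ = 2 × 7.29×10⁻⁵ × sin 36° = 8.57×10⁻⁵ s⁻¹
Pressure gradient: |∂P/∂n| = 500 Pa / 451000 m = 1.11×10⁻³ Pa/m
Geostrophic balance (pressure-gradient force = Coriolis force):
V_g = (1/(fρ)) |∂P/∂n| = 1.11×10⁻³ / (8.57×10⁻⁵ × 1.11) = 11.7 m/s

12 m/s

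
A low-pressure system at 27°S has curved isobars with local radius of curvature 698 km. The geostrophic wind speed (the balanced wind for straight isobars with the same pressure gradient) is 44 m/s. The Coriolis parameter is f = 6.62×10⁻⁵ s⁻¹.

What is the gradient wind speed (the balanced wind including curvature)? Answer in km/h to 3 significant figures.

99.2 km/h

Around a low, centrifugal force acts outward with Coriolis, so pressure-gradient force balances both:
(1/ρ)|∂P/∂n| = fV + V²/R  →  V² + fR·V − fR·V_g = 0
With fR = 6.62×10⁻⁵ × 698×10³ m = 46.2 m/s:
V = [−fR + √((fR)² + 4 fR V_g)]/2 = [−46.2 + √(46.2² + 4×46.2×44)]/2 = 27.6 m/s
Subgeostrophic (V < V_g = 44 m/s), as expected around a low.
Converting: 27.6 m/s × 3.6 = 99.2 km/h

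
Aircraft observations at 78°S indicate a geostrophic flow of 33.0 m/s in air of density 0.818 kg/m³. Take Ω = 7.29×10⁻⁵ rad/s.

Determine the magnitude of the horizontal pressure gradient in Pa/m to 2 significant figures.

Coriolis parameter at 78°S:
f = 2Ω sin φ = 2 × 7.29×10⁻⁵ × sin 78° = 1.43×10⁻⁴ s⁻¹
Geostrophic balance rearranged: |∂P/∂n| = f ρ V_g
|∂P/∂n| = 1.43×10⁻⁴ × 0.818 × 33.0 = 3.85×10⁻³ Pa/m

3.8×10⁻³ Pa/m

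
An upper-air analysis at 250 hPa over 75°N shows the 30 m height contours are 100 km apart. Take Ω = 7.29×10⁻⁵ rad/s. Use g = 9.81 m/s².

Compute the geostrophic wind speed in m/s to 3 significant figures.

Coriolis parameter at 75°N:
f = 2Ω sin φ = 2 × 7.29×10⁻⁵ × sin 75° = 1.41×10⁻⁴ s⁻¹
Height gradient: |∂Z/∂n| = 30 m / 100000 m = 3.00×10⁻⁴
On a pressure surface, geostrophic balance gives V_g = (g/f)|∂Z/∂n|:
V_g = 9.81 × 3.00×10⁻⁴ / 1.41×10⁻⁴ = 20.9 m/s

20.9 m/s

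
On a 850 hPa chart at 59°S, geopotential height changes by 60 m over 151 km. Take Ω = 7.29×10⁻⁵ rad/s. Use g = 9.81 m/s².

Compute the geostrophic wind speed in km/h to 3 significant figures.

Coriolis parameter at 59°S:
f = 2Ω sin φ = 2 × 7.29×10⁻⁵ × sin 59° = 1.25×10⁻⁴ s⁻¹
Height gradient: |∂Z/∂n| = 60 m / 151000 m = 3.97×10⁻⁴
On a pressure surface, geostrophic balance gives V_g = (g/f)|∂Z/∂n|:
V_g = 9.81 × 3.97×10⁻⁴ / 1.25×10⁻⁴ = 31.2 m/s
Converting: 31.2 m/s × 3.6 = 112 km/h

112 km/h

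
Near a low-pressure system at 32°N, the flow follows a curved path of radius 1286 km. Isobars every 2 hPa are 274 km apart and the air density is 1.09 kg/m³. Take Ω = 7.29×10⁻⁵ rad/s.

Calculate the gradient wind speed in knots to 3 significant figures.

Coriolis parameter at 32°N:
f = 2Ω sin φ = 2 × 7.29×10⁻⁵ × sin 32° = 7.73×10⁻⁵ s⁻¹
Pressure gradient: |∂P/∂n| = 200 Pa / 274000 m = 7.30×10⁻⁴ Pa/m
Geostrophic speed: V_g = |∂P/∂n|/(fρ) = 7.30×10⁻⁴/(7.73×10⁻⁵ × 1.09) = 8.67 m/s
Around a low, centrifugal force acts outward with Coriolis, so pressure-gradient force balances both:
(1/ρ)|∂P/∂n| = fV + V²/R  →  V² + fR·V − fR·V_g = 0
With fR = 7.73×10⁻⁵ × 1286×10³ m = 99.4 m/s:
V = [−fR + √((fR)² + 4 fR V_g)]/2 = [−99.4 + √(99.4² + 4×99.4×8.67)]/2 = 8.02 m/s
Subgeostrophic (V < V_g = 8.67 m/s), as expected around a low.
Converting: 8.02 m/s × 1.944 = 15.6 knots

15.6 knots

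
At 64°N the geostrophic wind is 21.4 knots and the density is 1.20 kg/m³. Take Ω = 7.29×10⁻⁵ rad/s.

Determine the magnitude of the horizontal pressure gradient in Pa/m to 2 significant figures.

Coriolis parameter at 64°N:
f = 2Ω sin φ = 2 × 7.29×10⁻⁵ × sin 64° = 1.31×10⁻⁴ s⁻¹
Wind speed in SI: 21.4 knots = 11.0 m/s
Geostrophic balance rearranged: |∂P/∂n| = f ρ V_g
|∂P/∂n| = 1.31×10⁻⁴ × 1.20 × 11.0 = 1.73×10⁻³ Pa/m

1.7×10⁻³ Pa/m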